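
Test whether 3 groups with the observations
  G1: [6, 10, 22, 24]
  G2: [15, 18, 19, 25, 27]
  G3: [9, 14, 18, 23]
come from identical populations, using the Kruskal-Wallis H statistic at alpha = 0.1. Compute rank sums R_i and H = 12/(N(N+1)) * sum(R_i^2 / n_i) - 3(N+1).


Step 1: Combine all N = 13 observations and assign midranks.
sorted (value, group, rank): (6,G1,1), (9,G3,2), (10,G1,3), (14,G3,4), (15,G2,5), (18,G2,6.5), (18,G3,6.5), (19,G2,8), (22,G1,9), (23,G3,10), (24,G1,11), (25,G2,12), (27,G2,13)
Step 2: Sum ranks within each group.
R_1 = 24 (n_1 = 4)
R_2 = 44.5 (n_2 = 5)
R_3 = 22.5 (n_3 = 4)
Step 3: H = 12/(N(N+1)) * sum(R_i^2/n_i) - 3(N+1)
     = 12/(13*14) * (24^2/4 + 44.5^2/5 + 22.5^2/4) - 3*14
     = 0.065934 * 666.612 - 42
     = 1.952473.
Step 4: Ties present; correction factor C = 1 - 6/(13^3 - 13) = 0.997253. Corrected H = 1.952473 / 0.997253 = 1.957851.
Step 5: Under H0, H ~ chi^2(2); p-value = 0.375715.
Step 6: alpha = 0.1. fail to reject H0.

H = 1.9579, df = 2, p = 0.375715, fail to reject H0.


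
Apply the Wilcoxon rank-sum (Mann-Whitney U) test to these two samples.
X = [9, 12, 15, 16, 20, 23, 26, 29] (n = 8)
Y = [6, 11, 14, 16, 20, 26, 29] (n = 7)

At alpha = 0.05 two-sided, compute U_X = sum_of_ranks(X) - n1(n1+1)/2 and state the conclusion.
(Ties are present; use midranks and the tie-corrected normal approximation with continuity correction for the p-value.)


Step 1: Combine and sort all 15 observations; assign midranks.
sorted (value, group): (6,Y), (9,X), (11,Y), (12,X), (14,Y), (15,X), (16,X), (16,Y), (20,X), (20,Y), (23,X), (26,X), (26,Y), (29,X), (29,Y)
ranks: 6->1, 9->2, 11->3, 12->4, 14->5, 15->6, 16->7.5, 16->7.5, 20->9.5, 20->9.5, 23->11, 26->12.5, 26->12.5, 29->14.5, 29->14.5
Step 2: Rank sum for X: R1 = 2 + 4 + 6 + 7.5 + 9.5 + 11 + 12.5 + 14.5 = 67.
Step 3: U_X = R1 - n1(n1+1)/2 = 67 - 8*9/2 = 67 - 36 = 31.
       U_Y = n1*n2 - U_X = 56 - 31 = 25.
Step 4: Ties are present, so use the tie-corrected normal approximation (with continuity correction) for the p-value.
Step 5: p-value = 0.771543; compare to alpha = 0.05. fail to reject H0.

U_X = 31, p = 0.771543, fail to reject H0 at alpha = 0.05.


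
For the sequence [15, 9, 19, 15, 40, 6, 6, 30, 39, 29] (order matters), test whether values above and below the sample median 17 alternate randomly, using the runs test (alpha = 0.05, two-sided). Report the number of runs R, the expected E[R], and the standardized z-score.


Step 1: Compute median = 17; label A = above, B = below.
Labels in order: BBABABBAAA  (n_A = 5, n_B = 5)
Step 2: Count runs R = 6.
Step 3: Under H0 (random ordering), E[R] = 2*n_A*n_B/(n_A+n_B) + 1 = 2*5*5/10 + 1 = 6.0000.
        Var[R] = 2*n_A*n_B*(2*n_A*n_B - n_A - n_B) / ((n_A+n_B)^2 * (n_A+n_B-1)) = 2000/900 = 2.2222.
        SD[R] = 1.4907.
Step 4: R = E[R], so z = 0 with no continuity correction.
Step 5: Two-sided p-value via normal approximation = 2*(1 - Phi(|z|)) = 1.000000.
Step 6: alpha = 0.05. fail to reject H0.

R = 6, z = 0.0000, p = 1.000000, fail to reject H0.


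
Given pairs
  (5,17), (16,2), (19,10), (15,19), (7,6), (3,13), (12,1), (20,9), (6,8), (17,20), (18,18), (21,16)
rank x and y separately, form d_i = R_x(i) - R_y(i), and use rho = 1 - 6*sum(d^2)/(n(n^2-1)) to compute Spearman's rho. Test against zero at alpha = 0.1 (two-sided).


Step 1: Rank x and y separately (midranks; no ties here).
rank(x): 5->2, 16->7, 19->10, 15->6, 7->4, 3->1, 12->5, 20->11, 6->3, 17->8, 18->9, 21->12
rank(y): 17->9, 2->2, 10->6, 19->11, 6->3, 13->7, 1->1, 9->5, 8->4, 20->12, 18->10, 16->8
Step 2: d_i = R_x(i) - R_y(i); compute d_i^2.
  (2-9)^2=49, (7-2)^2=25, (10-6)^2=16, (6-11)^2=25, (4-3)^2=1, (1-7)^2=36, (5-1)^2=16, (11-5)^2=36, (3-4)^2=1, (8-12)^2=16, (9-10)^2=1, (12-8)^2=16
sum(d^2) = 238.
Step 3: rho = 1 - 6*238 / (12*(12^2 - 1)) = 1 - 1428/1716 = 0.167832.
Step 4: Under H0, t = rho * sqrt((n-2)/(1-rho^2)) = 0.5384 ~ t(10).
Step 5: Two-sided p-value from the t-distribution with 10 df = 0.602099.
Step 6: alpha = 0.1. fail to reject H0.

rho = 0.1678, p = 0.602099, fail to reject H0 at alpha = 0.1.


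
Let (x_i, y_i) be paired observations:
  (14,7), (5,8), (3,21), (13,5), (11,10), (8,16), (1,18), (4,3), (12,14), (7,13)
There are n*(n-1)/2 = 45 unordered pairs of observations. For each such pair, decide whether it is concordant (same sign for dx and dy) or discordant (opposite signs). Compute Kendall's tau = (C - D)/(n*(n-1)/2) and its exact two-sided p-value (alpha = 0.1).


Step 1: Enumerate the 45 unordered pairs (i,j) with i<j and classify each by sign(x_j-x_i) * sign(y_j-y_i).
  (1,2):dx=-9,dy=+1->D; (1,3):dx=-11,dy=+14->D; (1,4):dx=-1,dy=-2->C; (1,5):dx=-3,dy=+3->D
  (1,6):dx=-6,dy=+9->D; (1,7):dx=-13,dy=+11->D; (1,8):dx=-10,dy=-4->C; (1,9):dx=-2,dy=+7->D
  (1,10):dx=-7,dy=+6->D; (2,3):dx=-2,dy=+13->D; (2,4):dx=+8,dy=-3->D; (2,5):dx=+6,dy=+2->C
  (2,6):dx=+3,dy=+8->C; (2,7):dx=-4,dy=+10->D; (2,8):dx=-1,dy=-5->C; (2,9):dx=+7,dy=+6->C
  (2,10):dx=+2,dy=+5->C; (3,4):dx=+10,dy=-16->D; (3,5):dx=+8,dy=-11->D; (3,6):dx=+5,dy=-5->D
  (3,7):dx=-2,dy=-3->C; (3,8):dx=+1,dy=-18->D; (3,9):dx=+9,dy=-7->D; (3,10):dx=+4,dy=-8->D
  (4,5):dx=-2,dy=+5->D; (4,6):dx=-5,dy=+11->D; (4,7):dx=-12,dy=+13->D; (4,8):dx=-9,dy=-2->C
  (4,9):dx=-1,dy=+9->D; (4,10):dx=-6,dy=+8->D; (5,6):dx=-3,dy=+6->D; (5,7):dx=-10,dy=+8->D
  (5,8):dx=-7,dy=-7->C; (5,9):dx=+1,dy=+4->C; (5,10):dx=-4,dy=+3->D; (6,7):dx=-7,dy=+2->D
  (6,8):dx=-4,dy=-13->C; (6,9):dx=+4,dy=-2->D; (6,10):dx=-1,dy=-3->C; (7,8):dx=+3,dy=-15->D
  (7,9):dx=+11,dy=-4->D; (7,10):dx=+6,dy=-5->D; (8,9):dx=+8,dy=+11->C; (8,10):dx=+3,dy=+10->C
  (9,10):dx=-5,dy=-1->C
Step 2: C = 16, D = 29, total pairs = 45.
Step 3: tau = (C - D)/(n(n-1)/2) = (16 - 29)/45 = -0.288889.
Step 4: Exact two-sided p-value (enumerate n! = 3628800 permutations of y under H0): p = 0.291248.
Step 5: alpha = 0.1. fail to reject H0.

tau_b = -0.2889 (C=16, D=29), p = 0.291248, fail to reject H0.


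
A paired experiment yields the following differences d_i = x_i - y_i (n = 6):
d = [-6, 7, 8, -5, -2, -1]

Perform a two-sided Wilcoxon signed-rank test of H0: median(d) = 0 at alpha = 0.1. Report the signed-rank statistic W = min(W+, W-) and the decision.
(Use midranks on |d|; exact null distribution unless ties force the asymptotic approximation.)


Step 1: Drop any zero differences (none here) and take |d_i|.
|d| = [6, 7, 8, 5, 2, 1]
Step 2: Midrank |d_i| (ties get averaged ranks).
ranks: |6|->4, |7|->5, |8|->6, |5|->3, |2|->2, |1|->1
Step 3: Attach original signs; sum ranks with positive sign and with negative sign.
W+ = 5 + 6 = 11
W- = 4 + 3 + 2 + 1 = 10
(Check: W+ + W- = 21 should equal n(n+1)/2 = 21.)
Step 4: Test statistic W = min(W+, W-) = 10.
Step 5: No ties, so the exact null distribution over the 2^6 = 64 sign assignments gives the two-sided p-value = 1.000000.
Step 6: alpha = 0.1. fail to reject H0.

W+ = 11, W- = 10, W = min = 10, p = 1.000000, fail to reject H0.


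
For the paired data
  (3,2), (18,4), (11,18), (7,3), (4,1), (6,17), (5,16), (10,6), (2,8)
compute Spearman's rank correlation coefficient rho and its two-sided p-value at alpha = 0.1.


Step 1: Rank x and y separately (midranks; no ties here).
rank(x): 3->2, 18->9, 11->8, 7->6, 4->3, 6->5, 5->4, 10->7, 2->1
rank(y): 2->2, 4->4, 18->9, 3->3, 1->1, 17->8, 16->7, 6->5, 8->6
Step 2: d_i = R_x(i) - R_y(i); compute d_i^2.
  (2-2)^2=0, (9-4)^2=25, (8-9)^2=1, (6-3)^2=9, (3-1)^2=4, (5-8)^2=9, (4-7)^2=9, (7-5)^2=4, (1-6)^2=25
sum(d^2) = 86.
Step 3: rho = 1 - 6*86 / (9*(9^2 - 1)) = 1 - 516/720 = 0.283333.
Step 4: Under H0, t = rho * sqrt((n-2)/(1-rho^2)) = 0.7817 ~ t(7).
Step 5: Two-sided p-value from the t-distribution with 7 df = 0.460030.
Step 6: alpha = 0.1. fail to reject H0.

rho = 0.2833, p = 0.460030, fail to reject H0 at alpha = 0.1.


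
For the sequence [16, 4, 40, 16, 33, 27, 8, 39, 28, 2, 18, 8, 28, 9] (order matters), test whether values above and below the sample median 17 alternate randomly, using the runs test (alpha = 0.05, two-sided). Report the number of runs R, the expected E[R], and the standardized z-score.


Step 1: Compute median = 17; label A = above, B = below.
Labels in order: BBABAABAABABAB  (n_A = 7, n_B = 7)
Step 2: Count runs R = 11.
Step 3: Under H0 (random ordering), E[R] = 2*n_A*n_B/(n_A+n_B) + 1 = 2*7*7/14 + 1 = 8.0000.
        Var[R] = 2*n_A*n_B*(2*n_A*n_B - n_A - n_B) / ((n_A+n_B)^2 * (n_A+n_B-1)) = 8232/2548 = 3.2308.
        SD[R] = 1.7974.
Step 4: Continuity-corrected z = (R - 0.5 - E[R]) / SD[R] = (11 - 0.5 - 8.0000) / 1.7974 = 1.3909.
Step 5: Two-sided p-value via normal approximation = 2*(1 - Phi(|z|)) = 0.164264.
Step 6: alpha = 0.05. fail to reject H0.

R = 11, z = 1.3909, p = 0.164264, fail to reject H0.


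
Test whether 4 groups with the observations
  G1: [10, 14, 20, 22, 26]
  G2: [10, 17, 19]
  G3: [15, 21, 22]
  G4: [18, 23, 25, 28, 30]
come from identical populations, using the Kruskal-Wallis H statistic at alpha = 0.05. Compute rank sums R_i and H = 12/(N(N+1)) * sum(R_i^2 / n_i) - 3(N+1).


Step 1: Combine all N = 16 observations and assign midranks.
sorted (value, group, rank): (10,G1,1.5), (10,G2,1.5), (14,G1,3), (15,G3,4), (17,G2,5), (18,G4,6), (19,G2,7), (20,G1,8), (21,G3,9), (22,G1,10.5), (22,G3,10.5), (23,G4,12), (25,G4,13), (26,G1,14), (28,G4,15), (30,G4,16)
Step 2: Sum ranks within each group.
R_1 = 37 (n_1 = 5)
R_2 = 13.5 (n_2 = 3)
R_3 = 23.5 (n_3 = 3)
R_4 = 62 (n_4 = 5)
Step 3: H = 12/(N(N+1)) * sum(R_i^2/n_i) - 3(N+1)
     = 12/(16*17) * (37^2/5 + 13.5^2/3 + 23.5^2/3 + 62^2/5) - 3*17
     = 0.044118 * 1287.43 - 51
     = 5.798529.
Step 4: Ties present; correction factor C = 1 - 12/(16^3 - 16) = 0.997059. Corrected H = 5.798529 / 0.997059 = 5.815634.
Step 5: Under H0, H ~ chi^2(3); p-value = 0.120933.
Step 6: alpha = 0.05. fail to reject H0.

H = 5.8156, df = 3, p = 0.120933, fail to reject H0.


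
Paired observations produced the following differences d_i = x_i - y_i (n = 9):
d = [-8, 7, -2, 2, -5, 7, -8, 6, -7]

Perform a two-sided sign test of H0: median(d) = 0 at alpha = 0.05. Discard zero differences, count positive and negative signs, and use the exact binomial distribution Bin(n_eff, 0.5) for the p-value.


Step 1: Discard zero differences. Original n = 9; n_eff = number of nonzero differences = 9.
Nonzero differences (with sign): -8, +7, -2, +2, -5, +7, -8, +6, -7
Step 2: Count signs: positive = 4, negative = 5.
Step 3: Under H0: P(positive) = 0.5, so the number of positives S ~ Bin(9, 0.5).
Step 4: Two-sided exact p-value = sum of Bin(9,0.5) probabilities at or below the observed probability = 1.000000.
Step 5: alpha = 0.05. fail to reject H0.

n_eff = 9, pos = 4, neg = 5, p = 1.000000, fail to reject H0.


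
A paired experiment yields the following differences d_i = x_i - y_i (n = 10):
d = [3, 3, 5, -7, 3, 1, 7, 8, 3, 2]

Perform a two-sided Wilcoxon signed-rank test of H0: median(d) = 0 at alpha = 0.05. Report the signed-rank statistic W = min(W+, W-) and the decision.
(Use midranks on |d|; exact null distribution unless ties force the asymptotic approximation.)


Step 1: Drop any zero differences (none here) and take |d_i|.
|d| = [3, 3, 5, 7, 3, 1, 7, 8, 3, 2]
Step 2: Midrank |d_i| (ties get averaged ranks).
ranks: |3|->4.5, |3|->4.5, |5|->7, |7|->8.5, |3|->4.5, |1|->1, |7|->8.5, |8|->10, |3|->4.5, |2|->2
Step 3: Attach original signs; sum ranks with positive sign and with negative sign.
W+ = 4.5 + 4.5 + 7 + 4.5 + 1 + 8.5 + 10 + 4.5 + 2 = 46.5
W- = 8.5 = 8.5
(Check: W+ + W- = 55 should equal n(n+1)/2 = 55.)
Step 4: Test statistic W = min(W+, W-) = 8.5.
Step 5: Ties in |d|, so use the tie-corrected normal approximation.
        E[W] = n(n+1)/4 = 10*11/4 = 27.5.
        Tie groups: |d|=3 (t=4), |d|=7 (t=2); sum(t^3 - t) = 66.
        Var[W] = n(n+1)(2n+1)/24 - sum(t^3-t)/48 = 2310/24 - 66/48 = 94.875.
        z = (W - E[W]) / sqrt(Var[W]) = (8.5 - 27.5) / 9.7404 = -1.9506.
        Two-sided p = 2*Phi(z) = 0.051100.
Step 6: alpha = 0.05. fail to reject H0.

W+ = 46.5, W- = 8.5, W = min = 8.5, p = 0.051100, fail to reject H0.


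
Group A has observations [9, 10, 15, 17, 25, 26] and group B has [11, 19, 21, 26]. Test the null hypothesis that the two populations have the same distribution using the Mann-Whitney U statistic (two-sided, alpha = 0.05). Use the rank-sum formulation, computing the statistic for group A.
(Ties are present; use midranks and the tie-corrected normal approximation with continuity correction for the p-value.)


Step 1: Combine and sort all 10 observations; assign midranks.
sorted (value, group): (9,X), (10,X), (11,Y), (15,X), (17,X), (19,Y), (21,Y), (25,X), (26,X), (26,Y)
ranks: 9->1, 10->2, 11->3, 15->4, 17->5, 19->6, 21->7, 25->8, 26->9.5, 26->9.5
Step 2: Rank sum for X: R1 = 1 + 2 + 4 + 5 + 8 + 9.5 = 29.5.
Step 3: U_X = R1 - n1(n1+1)/2 = 29.5 - 6*7/2 = 29.5 - 21 = 8.5.
       U_Y = n1*n2 - U_X = 24 - 8.5 = 15.5.
Step 4: Ties are present, so use the tie-corrected normal approximation (with continuity correction) for the p-value.
Step 5: p-value = 0.521166; compare to alpha = 0.05. fail to reject H0.

U_X = 8.5, p = 0.521166, fail to reject H0 at alpha = 0.05.


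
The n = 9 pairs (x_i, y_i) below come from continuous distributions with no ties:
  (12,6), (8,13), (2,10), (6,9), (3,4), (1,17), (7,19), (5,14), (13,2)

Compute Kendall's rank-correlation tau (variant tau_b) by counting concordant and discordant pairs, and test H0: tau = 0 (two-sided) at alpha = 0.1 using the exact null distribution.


Step 1: Enumerate the 36 unordered pairs (i,j) with i<j and classify each by sign(x_j-x_i) * sign(y_j-y_i).
  (1,2):dx=-4,dy=+7->D; (1,3):dx=-10,dy=+4->D; (1,4):dx=-6,dy=+3->D; (1,5):dx=-9,dy=-2->C
  (1,6):dx=-11,dy=+11->D; (1,7):dx=-5,dy=+13->D; (1,8):dx=-7,dy=+8->D; (1,9):dx=+1,dy=-4->D
  (2,3):dx=-6,dy=-3->C; (2,4):dx=-2,dy=-4->C; (2,5):dx=-5,dy=-9->C; (2,6):dx=-7,dy=+4->D
  (2,7):dx=-1,dy=+6->D; (2,8):dx=-3,dy=+1->D; (2,9):dx=+5,dy=-11->D; (3,4):dx=+4,dy=-1->D
  (3,5):dx=+1,dy=-6->D; (3,6):dx=-1,dy=+7->D; (3,7):dx=+5,dy=+9->C; (3,8):dx=+3,dy=+4->C
  (3,9):dx=+11,dy=-8->D; (4,5):dx=-3,dy=-5->C; (4,6):dx=-5,dy=+8->D; (4,7):dx=+1,dy=+10->C
  (4,8):dx=-1,dy=+5->D; (4,9):dx=+7,dy=-7->D; (5,6):dx=-2,dy=+13->D; (5,7):dx=+4,dy=+15->C
  (5,8):dx=+2,dy=+10->C; (5,9):dx=+10,dy=-2->D; (6,7):dx=+6,dy=+2->C; (6,8):dx=+4,dy=-3->D
  (6,9):dx=+12,dy=-15->D; (7,8):dx=-2,dy=-5->C; (7,9):dx=+6,dy=-17->D; (8,9):dx=+8,dy=-12->D
Step 2: C = 12, D = 24, total pairs = 36.
Step 3: tau = (C - D)/(n(n-1)/2) = (12 - 24)/36 = -0.333333.
Step 4: Exact two-sided p-value (enumerate n! = 362880 permutations of y under H0): p = 0.259518.
Step 5: alpha = 0.1. fail to reject H0.

tau_b = -0.3333 (C=12, D=24), p = 0.259518, fail to reject H0.


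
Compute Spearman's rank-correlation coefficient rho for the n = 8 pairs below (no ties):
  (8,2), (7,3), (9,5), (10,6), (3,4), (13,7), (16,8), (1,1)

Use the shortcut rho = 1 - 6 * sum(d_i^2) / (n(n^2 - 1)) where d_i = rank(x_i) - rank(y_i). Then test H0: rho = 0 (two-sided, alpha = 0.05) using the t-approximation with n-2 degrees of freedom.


Step 1: Rank x and y separately (midranks; no ties here).
rank(x): 8->4, 7->3, 9->5, 10->6, 3->2, 13->7, 16->8, 1->1
rank(y): 2->2, 3->3, 5->5, 6->6, 4->4, 7->7, 8->8, 1->1
Step 2: d_i = R_x(i) - R_y(i); compute d_i^2.
  (4-2)^2=4, (3-3)^2=0, (5-5)^2=0, (6-6)^2=0, (2-4)^2=4, (7-7)^2=0, (8-8)^2=0, (1-1)^2=0
sum(d^2) = 8.
Step 3: rho = 1 - 6*8 / (8*(8^2 - 1)) = 1 - 48/504 = 0.904762.
Step 4: Under H0, t = rho * sqrt((n-2)/(1-rho^2)) = 5.2034 ~ t(6).
Step 5: Two-sided p-value from the t-distribution with 6 df = 0.002008.
Step 6: alpha = 0.05. reject H0.

rho = 0.9048, p = 0.002008, reject H0 at alpha = 0.05.


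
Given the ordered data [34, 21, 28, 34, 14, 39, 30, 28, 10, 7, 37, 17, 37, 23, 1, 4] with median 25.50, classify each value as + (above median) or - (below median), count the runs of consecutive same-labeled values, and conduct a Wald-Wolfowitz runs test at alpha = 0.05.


Step 1: Compute median = 25.50; label A = above, B = below.
Labels in order: ABAABAAABBABABBB  (n_A = 8, n_B = 8)
Step 2: Count runs R = 10.
Step 3: Under H0 (random ordering), E[R] = 2*n_A*n_B/(n_A+n_B) + 1 = 2*8*8/16 + 1 = 9.0000.
        Var[R] = 2*n_A*n_B*(2*n_A*n_B - n_A - n_B) / ((n_A+n_B)^2 * (n_A+n_B-1)) = 14336/3840 = 3.7333.
        SD[R] = 1.9322.
Step 4: Continuity-corrected z = (R - 0.5 - E[R]) / SD[R] = (10 - 0.5 - 9.0000) / 1.9322 = 0.2588.
Step 5: Two-sided p-value via normal approximation = 2*(1 - Phi(|z|)) = 0.795809.
Step 6: alpha = 0.05. fail to reject H0.

R = 10, z = 0.2588, p = 0.795809, fail to reject H0.


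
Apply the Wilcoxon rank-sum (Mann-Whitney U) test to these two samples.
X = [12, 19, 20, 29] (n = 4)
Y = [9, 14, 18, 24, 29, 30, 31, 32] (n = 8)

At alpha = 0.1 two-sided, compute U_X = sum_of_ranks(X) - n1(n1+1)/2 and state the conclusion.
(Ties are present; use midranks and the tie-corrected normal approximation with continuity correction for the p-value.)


Step 1: Combine and sort all 12 observations; assign midranks.
sorted (value, group): (9,Y), (12,X), (14,Y), (18,Y), (19,X), (20,X), (24,Y), (29,X), (29,Y), (30,Y), (31,Y), (32,Y)
ranks: 9->1, 12->2, 14->3, 18->4, 19->5, 20->6, 24->7, 29->8.5, 29->8.5, 30->10, 31->11, 32->12
Step 2: Rank sum for X: R1 = 2 + 5 + 6 + 8.5 = 21.5.
Step 3: U_X = R1 - n1(n1+1)/2 = 21.5 - 4*5/2 = 21.5 - 10 = 11.5.
       U_Y = n1*n2 - U_X = 32 - 11.5 = 20.5.
Step 4: Ties are present, so use the tie-corrected normal approximation (with continuity correction) for the p-value.
Step 5: p-value = 0.496152; compare to alpha = 0.1. fail to reject H0.

U_X = 11.5, p = 0.496152, fail to reject H0 at alpha = 0.1.


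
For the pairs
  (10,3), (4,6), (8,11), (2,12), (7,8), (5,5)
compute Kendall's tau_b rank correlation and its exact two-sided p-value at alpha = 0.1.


Step 1: Enumerate the 15 unordered pairs (i,j) with i<j and classify each by sign(x_j-x_i) * sign(y_j-y_i).
  (1,2):dx=-6,dy=+3->D; (1,3):dx=-2,dy=+8->D; (1,4):dx=-8,dy=+9->D; (1,5):dx=-3,dy=+5->D
  (1,6):dx=-5,dy=+2->D; (2,3):dx=+4,dy=+5->C; (2,4):dx=-2,dy=+6->D; (2,5):dx=+3,dy=+2->C
  (2,6):dx=+1,dy=-1->D; (3,4):dx=-6,dy=+1->D; (3,5):dx=-1,dy=-3->C; (3,6):dx=-3,dy=-6->C
  (4,5):dx=+5,dy=-4->D; (4,6):dx=+3,dy=-7->D; (5,6):dx=-2,dy=-3->C
Step 2: C = 5, D = 10, total pairs = 15.
Step 3: tau = (C - D)/(n(n-1)/2) = (5 - 10)/15 = -0.333333.
Step 4: Exact two-sided p-value (enumerate n! = 720 permutations of y under H0): p = 0.469444.
Step 5: alpha = 0.1. fail to reject H0.

tau_b = -0.3333 (C=5, D=10), p = 0.469444, fail to reject H0.


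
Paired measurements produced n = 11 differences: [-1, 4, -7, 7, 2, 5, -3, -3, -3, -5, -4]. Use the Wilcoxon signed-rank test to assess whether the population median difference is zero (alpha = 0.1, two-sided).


Step 1: Drop any zero differences (none here) and take |d_i|.
|d| = [1, 4, 7, 7, 2, 5, 3, 3, 3, 5, 4]
Step 2: Midrank |d_i| (ties get averaged ranks).
ranks: |1|->1, |4|->6.5, |7|->10.5, |7|->10.5, |2|->2, |5|->8.5, |3|->4, |3|->4, |3|->4, |5|->8.5, |4|->6.5
Step 3: Attach original signs; sum ranks with positive sign and with negative sign.
W+ = 6.5 + 10.5 + 2 + 8.5 = 27.5
W- = 1 + 10.5 + 4 + 4 + 4 + 8.5 + 6.5 = 38.5
(Check: W+ + W- = 66 should equal n(n+1)/2 = 66.)
Step 4: Test statistic W = min(W+, W-) = 27.5.
Step 5: Ties in |d|, so use the tie-corrected normal approximation.
        E[W] = n(n+1)/4 = 11*12/4 = 33.
        Tie groups: |d|=3 (t=3), |d|=4 (t=2), |d|=5 (t=2), |d|=7 (t=2); sum(t^3 - t) = 42.
        Var[W] = n(n+1)(2n+1)/24 - sum(t^3-t)/48 = 3036/24 - 42/48 = 125.625.
        z = (W - E[W]) / sqrt(Var[W]) = (27.5 - 33) / 11.2083 = -0.4907.
        Two-sided p = 2*Phi(z) = 0.623632.
Step 6: alpha = 0.1. fail to reject H0.

W+ = 27.5, W- = 38.5, W = min = 27.5, p = 0.623632, fail to reject H0.


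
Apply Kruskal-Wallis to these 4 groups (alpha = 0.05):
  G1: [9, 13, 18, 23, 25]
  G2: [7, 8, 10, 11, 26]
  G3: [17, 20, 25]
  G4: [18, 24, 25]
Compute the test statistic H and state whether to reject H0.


Step 1: Combine all N = 16 observations and assign midranks.
sorted (value, group, rank): (7,G2,1), (8,G2,2), (9,G1,3), (10,G2,4), (11,G2,5), (13,G1,6), (17,G3,7), (18,G1,8.5), (18,G4,8.5), (20,G3,10), (23,G1,11), (24,G4,12), (25,G1,14), (25,G3,14), (25,G4,14), (26,G2,16)
Step 2: Sum ranks within each group.
R_1 = 42.5 (n_1 = 5)
R_2 = 28 (n_2 = 5)
R_3 = 31 (n_3 = 3)
R_4 = 34.5 (n_4 = 3)
Step 3: H = 12/(N(N+1)) * sum(R_i^2/n_i) - 3(N+1)
     = 12/(16*17) * (42.5^2/5 + 28^2/5 + 31^2/3 + 34.5^2/3) - 3*17
     = 0.044118 * 1235.13 - 51
     = 3.491176.
Step 4: Ties present; correction factor C = 1 - 30/(16^3 - 16) = 0.992647. Corrected H = 3.491176 / 0.992647 = 3.517037.
Step 5: Under H0, H ~ chi^2(3); p-value = 0.318559.
Step 6: alpha = 0.05. fail to reject H0.

H = 3.5170, df = 3, p = 0.318559, fail to reject H0.


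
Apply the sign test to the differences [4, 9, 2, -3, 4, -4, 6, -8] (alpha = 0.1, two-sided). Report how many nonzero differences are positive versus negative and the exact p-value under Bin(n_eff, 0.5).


Step 1: Discard zero differences. Original n = 8; n_eff = number of nonzero differences = 8.
Nonzero differences (with sign): +4, +9, +2, -3, +4, -4, +6, -8
Step 2: Count signs: positive = 5, negative = 3.
Step 3: Under H0: P(positive) = 0.5, so the number of positives S ~ Bin(8, 0.5).
Step 4: Two-sided exact p-value = sum of Bin(8,0.5) probabilities at or below the observed probability = 0.726562.
Step 5: alpha = 0.1. fail to reject H0.

n_eff = 8, pos = 5, neg = 3, p = 0.726562, fail to reject H0.


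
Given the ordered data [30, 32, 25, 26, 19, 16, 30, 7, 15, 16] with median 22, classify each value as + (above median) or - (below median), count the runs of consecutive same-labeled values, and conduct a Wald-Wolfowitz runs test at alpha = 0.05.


Step 1: Compute median = 22; label A = above, B = below.
Labels in order: AAAABBABBB  (n_A = 5, n_B = 5)
Step 2: Count runs R = 4.
Step 3: Under H0 (random ordering), E[R] = 2*n_A*n_B/(n_A+n_B) + 1 = 2*5*5/10 + 1 = 6.0000.
        Var[R] = 2*n_A*n_B*(2*n_A*n_B - n_A - n_B) / ((n_A+n_B)^2 * (n_A+n_B-1)) = 2000/900 = 2.2222.
        SD[R] = 1.4907.
Step 4: Continuity-corrected z = (R + 0.5 - E[R]) / SD[R] = (4 + 0.5 - 6.0000) / 1.4907 = -1.0062.
Step 5: Two-sided p-value via normal approximation = 2*(1 - Phi(|z|)) = 0.314305.
Step 6: alpha = 0.05. fail to reject H0.

R = 4, z = -1.0062, p = 0.314305, fail to reject H0.


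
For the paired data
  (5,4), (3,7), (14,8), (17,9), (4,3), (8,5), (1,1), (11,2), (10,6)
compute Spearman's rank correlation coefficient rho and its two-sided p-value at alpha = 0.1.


Step 1: Rank x and y separately (midranks; no ties here).
rank(x): 5->4, 3->2, 14->8, 17->9, 4->3, 8->5, 1->1, 11->7, 10->6
rank(y): 4->4, 7->7, 8->8, 9->9, 3->3, 5->5, 1->1, 2->2, 6->6
Step 2: d_i = R_x(i) - R_y(i); compute d_i^2.
  (4-4)^2=0, (2-7)^2=25, (8-8)^2=0, (9-9)^2=0, (3-3)^2=0, (5-5)^2=0, (1-1)^2=0, (7-2)^2=25, (6-6)^2=0
sum(d^2) = 50.
Step 3: rho = 1 - 6*50 / (9*(9^2 - 1)) = 1 - 300/720 = 0.583333.
Step 4: Under H0, t = rho * sqrt((n-2)/(1-rho^2)) = 1.9001 ~ t(7).
Step 5: Two-sided p-value from the t-distribution with 7 df = 0.099186.
Step 6: alpha = 0.1. reject H0.

rho = 0.5833, p = 0.099186, reject H0 at alpha = 0.1.


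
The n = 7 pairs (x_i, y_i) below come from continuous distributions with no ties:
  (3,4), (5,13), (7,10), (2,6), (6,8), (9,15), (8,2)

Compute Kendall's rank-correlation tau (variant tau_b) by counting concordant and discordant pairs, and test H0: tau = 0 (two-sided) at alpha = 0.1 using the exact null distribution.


Step 1: Enumerate the 21 unordered pairs (i,j) with i<j and classify each by sign(x_j-x_i) * sign(y_j-y_i).
  (1,2):dx=+2,dy=+9->C; (1,3):dx=+4,dy=+6->C; (1,4):dx=-1,dy=+2->D; (1,5):dx=+3,dy=+4->C
  (1,6):dx=+6,dy=+11->C; (1,7):dx=+5,dy=-2->D; (2,3):dx=+2,dy=-3->D; (2,4):dx=-3,dy=-7->C
  (2,5):dx=+1,dy=-5->D; (2,6):dx=+4,dy=+2->C; (2,7):dx=+3,dy=-11->D; (3,4):dx=-5,dy=-4->C
  (3,5):dx=-1,dy=-2->C; (3,6):dx=+2,dy=+5->C; (3,7):dx=+1,dy=-8->D; (4,5):dx=+4,dy=+2->C
  (4,6):dx=+7,dy=+9->C; (4,7):dx=+6,dy=-4->D; (5,6):dx=+3,dy=+7->C; (5,7):dx=+2,dy=-6->D
  (6,7):dx=-1,dy=-13->C
Step 2: C = 13, D = 8, total pairs = 21.
Step 3: tau = (C - D)/(n(n-1)/2) = (13 - 8)/21 = 0.238095.
Step 4: Exact two-sided p-value (enumerate n! = 5040 permutations of y under H0): p = 0.561905.
Step 5: alpha = 0.1. fail to reject H0.

tau_b = 0.2381 (C=13, D=8), p = 0.561905, fail to reject H0.


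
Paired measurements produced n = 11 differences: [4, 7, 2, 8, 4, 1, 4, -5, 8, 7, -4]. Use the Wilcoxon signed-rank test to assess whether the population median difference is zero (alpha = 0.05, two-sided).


Step 1: Drop any zero differences (none here) and take |d_i|.
|d| = [4, 7, 2, 8, 4, 1, 4, 5, 8, 7, 4]
Step 2: Midrank |d_i| (ties get averaged ranks).
ranks: |4|->4.5, |7|->8.5, |2|->2, |8|->10.5, |4|->4.5, |1|->1, |4|->4.5, |5|->7, |8|->10.5, |7|->8.5, |4|->4.5
Step 3: Attach original signs; sum ranks with positive sign and with negative sign.
W+ = 4.5 + 8.5 + 2 + 10.5 + 4.5 + 1 + 4.5 + 10.5 + 8.5 = 54.5
W- = 7 + 4.5 = 11.5
(Check: W+ + W- = 66 should equal n(n+1)/2 = 66.)
Step 4: Test statistic W = min(W+, W-) = 11.5.
Step 5: Ties in |d|, so use the tie-corrected normal approximation.
        E[W] = n(n+1)/4 = 11*12/4 = 33.
        Tie groups: |d|=4 (t=4), |d|=7 (t=2), |d|=8 (t=2); sum(t^3 - t) = 72.
        Var[W] = n(n+1)(2n+1)/24 - sum(t^3-t)/48 = 3036/24 - 72/48 = 125.
        z = (W - E[W]) / sqrt(Var[W]) = (11.5 - 33) / 11.1803 = -1.9230.
        Two-sided p = 2*Phi(z) = 0.054478.
Step 6: alpha = 0.05. fail to reject H0.

W+ = 54.5, W- = 11.5, W = min = 11.5, p = 0.054478, fail to reject H0.


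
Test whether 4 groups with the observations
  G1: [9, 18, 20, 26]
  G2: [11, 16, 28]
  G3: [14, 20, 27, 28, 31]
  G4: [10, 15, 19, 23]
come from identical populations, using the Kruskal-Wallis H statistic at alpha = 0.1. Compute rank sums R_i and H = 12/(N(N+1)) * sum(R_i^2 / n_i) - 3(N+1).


Step 1: Combine all N = 16 observations and assign midranks.
sorted (value, group, rank): (9,G1,1), (10,G4,2), (11,G2,3), (14,G3,4), (15,G4,5), (16,G2,6), (18,G1,7), (19,G4,8), (20,G1,9.5), (20,G3,9.5), (23,G4,11), (26,G1,12), (27,G3,13), (28,G2,14.5), (28,G3,14.5), (31,G3,16)
Step 2: Sum ranks within each group.
R_1 = 29.5 (n_1 = 4)
R_2 = 23.5 (n_2 = 3)
R_3 = 57 (n_3 = 5)
R_4 = 26 (n_4 = 4)
Step 3: H = 12/(N(N+1)) * sum(R_i^2/n_i) - 3(N+1)
     = 12/(16*17) * (29.5^2/4 + 23.5^2/3 + 57^2/5 + 26^2/4) - 3*17
     = 0.044118 * 1220.45 - 51
     = 2.843199.
Step 4: Ties present; correction factor C = 1 - 12/(16^3 - 16) = 0.997059. Corrected H = 2.843199 / 0.997059 = 2.851586.
Step 5: Under H0, H ~ chi^2(3); p-value = 0.415078.
Step 6: alpha = 0.1. fail to reject H0.

H = 2.8516, df = 3, p = 0.415078, fail to reject H0.


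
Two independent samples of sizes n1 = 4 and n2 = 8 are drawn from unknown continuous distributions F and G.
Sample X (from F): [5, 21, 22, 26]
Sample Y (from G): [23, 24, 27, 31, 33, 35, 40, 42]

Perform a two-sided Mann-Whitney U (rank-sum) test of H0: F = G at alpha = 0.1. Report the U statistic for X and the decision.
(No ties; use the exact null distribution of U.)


Step 1: Combine and sort all 12 observations; assign midranks.
sorted (value, group): (5,X), (21,X), (22,X), (23,Y), (24,Y), (26,X), (27,Y), (31,Y), (33,Y), (35,Y), (40,Y), (42,Y)
ranks: 5->1, 21->2, 22->3, 23->4, 24->5, 26->6, 27->7, 31->8, 33->9, 35->10, 40->11, 42->12
Step 2: Rank sum for X: R1 = 1 + 2 + 3 + 6 = 12.
Step 3: U_X = R1 - n1(n1+1)/2 = 12 - 4*5/2 = 12 - 10 = 2.
       U_Y = n1*n2 - U_X = 32 - 2 = 30.
Step 4: No ties, so the exact null distribution of U (based on enumerating the C(12,4) = 495 equally likely rank assignments) gives the two-sided p-value.
Step 5: p-value = 0.016162; compare to alpha = 0.1. reject H0.

U_X = 2, p = 0.016162, reject H0 at alpha = 0.1.


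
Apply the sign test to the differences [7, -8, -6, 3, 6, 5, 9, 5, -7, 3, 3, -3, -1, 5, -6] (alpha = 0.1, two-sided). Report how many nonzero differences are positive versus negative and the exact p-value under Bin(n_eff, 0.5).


Step 1: Discard zero differences. Original n = 15; n_eff = number of nonzero differences = 15.
Nonzero differences (with sign): +7, -8, -6, +3, +6, +5, +9, +5, -7, +3, +3, -3, -1, +5, -6
Step 2: Count signs: positive = 9, negative = 6.
Step 3: Under H0: P(positive) = 0.5, so the number of positives S ~ Bin(15, 0.5).
Step 4: Two-sided exact p-value = sum of Bin(15,0.5) probabilities at or below the observed probability = 0.607239.
Step 5: alpha = 0.1. fail to reject H0.

n_eff = 15, pos = 9, neg = 6, p = 0.607239, fail to reject H0.


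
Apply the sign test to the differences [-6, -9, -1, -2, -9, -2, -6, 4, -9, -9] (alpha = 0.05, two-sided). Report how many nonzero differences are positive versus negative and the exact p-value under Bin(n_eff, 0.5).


Step 1: Discard zero differences. Original n = 10; n_eff = number of nonzero differences = 10.
Nonzero differences (with sign): -6, -9, -1, -2, -9, -2, -6, +4, -9, -9
Step 2: Count signs: positive = 1, negative = 9.
Step 3: Under H0: P(positive) = 0.5, so the number of positives S ~ Bin(10, 0.5).
Step 4: Two-sided exact p-value = sum of Bin(10,0.5) probabilities at or below the observed probability = 0.021484.
Step 5: alpha = 0.05. reject H0.

n_eff = 10, pos = 1, neg = 9, p = 0.021484, reject H0.


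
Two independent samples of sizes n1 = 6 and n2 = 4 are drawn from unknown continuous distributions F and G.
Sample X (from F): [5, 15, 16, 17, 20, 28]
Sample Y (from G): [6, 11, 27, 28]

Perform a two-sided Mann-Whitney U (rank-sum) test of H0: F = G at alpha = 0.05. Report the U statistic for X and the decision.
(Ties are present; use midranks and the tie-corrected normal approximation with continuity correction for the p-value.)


Step 1: Combine and sort all 10 observations; assign midranks.
sorted (value, group): (5,X), (6,Y), (11,Y), (15,X), (16,X), (17,X), (20,X), (27,Y), (28,X), (28,Y)
ranks: 5->1, 6->2, 11->3, 15->4, 16->5, 17->6, 20->7, 27->8, 28->9.5, 28->9.5
Step 2: Rank sum for X: R1 = 1 + 4 + 5 + 6 + 7 + 9.5 = 32.5.
Step 3: U_X = R1 - n1(n1+1)/2 = 32.5 - 6*7/2 = 32.5 - 21 = 11.5.
       U_Y = n1*n2 - U_X = 24 - 11.5 = 12.5.
Step 4: Ties are present, so use the tie-corrected normal approximation (with continuity correction) for the p-value.
Step 5: p-value = 1.000000; compare to alpha = 0.05. fail to reject H0.

U_X = 11.5, p = 1.000000, fail to reject H0 at alpha = 0.05.


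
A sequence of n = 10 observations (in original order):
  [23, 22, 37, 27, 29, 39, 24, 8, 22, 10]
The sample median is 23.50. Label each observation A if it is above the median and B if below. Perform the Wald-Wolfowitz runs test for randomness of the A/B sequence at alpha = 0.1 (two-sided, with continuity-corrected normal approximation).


Step 1: Compute median = 23.50; label A = above, B = below.
Labels in order: BBAAAAABBB  (n_A = 5, n_B = 5)
Step 2: Count runs R = 3.
Step 3: Under H0 (random ordering), E[R] = 2*n_A*n_B/(n_A+n_B) + 1 = 2*5*5/10 + 1 = 6.0000.
        Var[R] = 2*n_A*n_B*(2*n_A*n_B - n_A - n_B) / ((n_A+n_B)^2 * (n_A+n_B-1)) = 2000/900 = 2.2222.
        SD[R] = 1.4907.
Step 4: Continuity-corrected z = (R + 0.5 - E[R]) / SD[R] = (3 + 0.5 - 6.0000) / 1.4907 = -1.6771.
Step 5: Two-sided p-value via normal approximation = 2*(1 - Phi(|z|)) = 0.093533.
Step 6: alpha = 0.1. reject H0.

R = 3, z = -1.6771, p = 0.093533, reject H0.


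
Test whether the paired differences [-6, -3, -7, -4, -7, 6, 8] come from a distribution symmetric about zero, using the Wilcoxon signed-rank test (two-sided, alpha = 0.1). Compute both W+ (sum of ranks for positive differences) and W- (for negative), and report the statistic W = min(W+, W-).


Step 1: Drop any zero differences (none here) and take |d_i|.
|d| = [6, 3, 7, 4, 7, 6, 8]
Step 2: Midrank |d_i| (ties get averaged ranks).
ranks: |6|->3.5, |3|->1, |7|->5.5, |4|->2, |7|->5.5, |6|->3.5, |8|->7
Step 3: Attach original signs; sum ranks with positive sign and with negative sign.
W+ = 3.5 + 7 = 10.5
W- = 3.5 + 1 + 5.5 + 2 + 5.5 = 17.5
(Check: W+ + W- = 28 should equal n(n+1)/2 = 28.)
Step 4: Test statistic W = min(W+, W-) = 10.5.
Step 5: Ties in |d|, so use the tie-corrected normal approximation.
        E[W] = n(n+1)/4 = 7*8/4 = 14.
        Tie groups: |d|=6 (t=2), |d|=7 (t=2); sum(t^3 - t) = 12.
        Var[W] = n(n+1)(2n+1)/24 - sum(t^3-t)/48 = 840/24 - 12/48 = 34.75.
        z = (W - E[W]) / sqrt(Var[W]) = (10.5 - 14) / 5.8949 = -0.5937.
        Two-sided p = 2*Phi(z) = 0.552691.
Step 6: alpha = 0.1. fail to reject H0.

W+ = 10.5, W- = 17.5, W = min = 10.5, p = 0.552691, fail to reject H0.


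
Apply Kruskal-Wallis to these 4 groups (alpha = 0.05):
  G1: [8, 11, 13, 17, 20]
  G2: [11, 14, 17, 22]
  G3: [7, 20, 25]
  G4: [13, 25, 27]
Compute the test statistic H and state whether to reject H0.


Step 1: Combine all N = 15 observations and assign midranks.
sorted (value, group, rank): (7,G3,1), (8,G1,2), (11,G1,3.5), (11,G2,3.5), (13,G1,5.5), (13,G4,5.5), (14,G2,7), (17,G1,8.5), (17,G2,8.5), (20,G1,10.5), (20,G3,10.5), (22,G2,12), (25,G3,13.5), (25,G4,13.5), (27,G4,15)
Step 2: Sum ranks within each group.
R_1 = 30 (n_1 = 5)
R_2 = 31 (n_2 = 4)
R_3 = 25 (n_3 = 3)
R_4 = 34 (n_4 = 3)
Step 3: H = 12/(N(N+1)) * sum(R_i^2/n_i) - 3(N+1)
     = 12/(15*16) * (30^2/5 + 31^2/4 + 25^2/3 + 34^2/3) - 3*16
     = 0.050000 * 1013.92 - 48
     = 2.695833.
Step 4: Ties present; correction factor C = 1 - 30/(15^3 - 15) = 0.991071. Corrected H = 2.695833 / 0.991071 = 2.720120.
Step 5: Under H0, H ~ chi^2(3); p-value = 0.436819.
Step 6: alpha = 0.05. fail to reject H0.

H = 2.7201, df = 3, p = 0.436819, fail to reject H0.


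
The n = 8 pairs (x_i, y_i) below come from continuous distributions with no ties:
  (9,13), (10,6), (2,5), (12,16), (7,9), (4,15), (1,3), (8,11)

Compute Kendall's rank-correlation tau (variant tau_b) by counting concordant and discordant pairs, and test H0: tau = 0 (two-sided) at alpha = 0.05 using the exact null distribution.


Step 1: Enumerate the 28 unordered pairs (i,j) with i<j and classify each by sign(x_j-x_i) * sign(y_j-y_i).
  (1,2):dx=+1,dy=-7->D; (1,3):dx=-7,dy=-8->C; (1,4):dx=+3,dy=+3->C; (1,5):dx=-2,dy=-4->C
  (1,6):dx=-5,dy=+2->D; (1,7):dx=-8,dy=-10->C; (1,8):dx=-1,dy=-2->C; (2,3):dx=-8,dy=-1->C
  (2,4):dx=+2,dy=+10->C; (2,5):dx=-3,dy=+3->D; (2,6):dx=-6,dy=+9->D; (2,7):dx=-9,dy=-3->C
  (2,8):dx=-2,dy=+5->D; (3,4):dx=+10,dy=+11->C; (3,5):dx=+5,dy=+4->C; (3,6):dx=+2,dy=+10->C
  (3,7):dx=-1,dy=-2->C; (3,8):dx=+6,dy=+6->C; (4,5):dx=-5,dy=-7->C; (4,6):dx=-8,dy=-1->C
  (4,7):dx=-11,dy=-13->C; (4,8):dx=-4,dy=-5->C; (5,6):dx=-3,dy=+6->D; (5,7):dx=-6,dy=-6->C
  (5,8):dx=+1,dy=+2->C; (6,7):dx=-3,dy=-12->C; (6,8):dx=+4,dy=-4->D; (7,8):dx=+7,dy=+8->C
Step 2: C = 21, D = 7, total pairs = 28.
Step 3: tau = (C - D)/(n(n-1)/2) = (21 - 7)/28 = 0.500000.
Step 4: Exact two-sided p-value (enumerate n! = 40320 permutations of y under H0): p = 0.108681.
Step 5: alpha = 0.05. fail to reject H0.

tau_b = 0.5000 (C=21, D=7), p = 0.108681, fail to reject H0.


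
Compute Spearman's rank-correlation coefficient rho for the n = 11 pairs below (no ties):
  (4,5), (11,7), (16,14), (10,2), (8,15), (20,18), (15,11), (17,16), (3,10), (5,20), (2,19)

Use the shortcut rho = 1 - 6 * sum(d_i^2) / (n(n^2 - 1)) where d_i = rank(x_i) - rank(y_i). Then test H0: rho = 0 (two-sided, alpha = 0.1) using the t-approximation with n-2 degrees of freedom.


Step 1: Rank x and y separately (midranks; no ties here).
rank(x): 4->3, 11->7, 16->9, 10->6, 8->5, 20->11, 15->8, 17->10, 3->2, 5->4, 2->1
rank(y): 5->2, 7->3, 14->6, 2->1, 15->7, 18->9, 11->5, 16->8, 10->4, 20->11, 19->10
Step 2: d_i = R_x(i) - R_y(i); compute d_i^2.
  (3-2)^2=1, (7-3)^2=16, (9-6)^2=9, (6-1)^2=25, (5-7)^2=4, (11-9)^2=4, (8-5)^2=9, (10-8)^2=4, (2-4)^2=4, (4-11)^2=49, (1-10)^2=81
sum(d^2) = 206.
Step 3: rho = 1 - 6*206 / (11*(11^2 - 1)) = 1 - 1236/1320 = 0.063636.
Step 4: Under H0, t = rho * sqrt((n-2)/(1-rho^2)) = 0.1913 ~ t(9).
Step 5: Two-sided p-value from the t-distribution with 9 df = 0.852539.
Step 6: alpha = 0.1. fail to reject H0.

rho = 0.0636, p = 0.852539, fail to reject H0 at alpha = 0.1.


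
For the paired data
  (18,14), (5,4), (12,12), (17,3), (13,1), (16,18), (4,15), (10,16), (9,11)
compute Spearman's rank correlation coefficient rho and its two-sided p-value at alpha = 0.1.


Step 1: Rank x and y separately (midranks; no ties here).
rank(x): 18->9, 5->2, 12->5, 17->8, 13->6, 16->7, 4->1, 10->4, 9->3
rank(y): 14->6, 4->3, 12->5, 3->2, 1->1, 18->9, 15->7, 16->8, 11->4
Step 2: d_i = R_x(i) - R_y(i); compute d_i^2.
  (9-6)^2=9, (2-3)^2=1, (5-5)^2=0, (8-2)^2=36, (6-1)^2=25, (7-9)^2=4, (1-7)^2=36, (4-8)^2=16, (3-4)^2=1
sum(d^2) = 128.
Step 3: rho = 1 - 6*128 / (9*(9^2 - 1)) = 1 - 768/720 = -0.066667.
Step 4: Under H0, t = rho * sqrt((n-2)/(1-rho^2)) = -0.1768 ~ t(7).
Step 5: Two-sided p-value from the t-distribution with 7 df = 0.864690.
Step 6: alpha = 0.1. fail to reject H0.

rho = -0.0667, p = 0.864690, fail to reject H0 at alpha = 0.1.


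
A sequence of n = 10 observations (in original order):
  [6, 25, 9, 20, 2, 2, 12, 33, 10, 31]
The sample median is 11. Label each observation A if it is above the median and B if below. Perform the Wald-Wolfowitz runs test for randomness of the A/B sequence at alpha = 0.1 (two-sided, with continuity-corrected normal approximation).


Step 1: Compute median = 11; label A = above, B = below.
Labels in order: BABABBAABA  (n_A = 5, n_B = 5)
Step 2: Count runs R = 8.
Step 3: Under H0 (random ordering), E[R] = 2*n_A*n_B/(n_A+n_B) + 1 = 2*5*5/10 + 1 = 6.0000.
        Var[R] = 2*n_A*n_B*(2*n_A*n_B - n_A - n_B) / ((n_A+n_B)^2 * (n_A+n_B-1)) = 2000/900 = 2.2222.
        SD[R] = 1.4907.
Step 4: Continuity-corrected z = (R - 0.5 - E[R]) / SD[R] = (8 - 0.5 - 6.0000) / 1.4907 = 1.0062.
Step 5: Two-sided p-value via normal approximation = 2*(1 - Phi(|z|)) = 0.314305.
Step 6: alpha = 0.1. fail to reject H0.

R = 8, z = 1.0062, p = 0.314305, fail to reject H0.


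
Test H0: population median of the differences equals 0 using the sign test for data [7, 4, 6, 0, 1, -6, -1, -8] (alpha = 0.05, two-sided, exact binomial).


Step 1: Discard zero differences. Original n = 8; n_eff = number of nonzero differences = 7.
Nonzero differences (with sign): +7, +4, +6, +1, -6, -1, -8
Step 2: Count signs: positive = 4, negative = 3.
Step 3: Under H0: P(positive) = 0.5, so the number of positives S ~ Bin(7, 0.5).
Step 4: Two-sided exact p-value = sum of Bin(7,0.5) probabilities at or below the observed probability = 1.000000.
Step 5: alpha = 0.05. fail to reject H0.

n_eff = 7, pos = 4, neg = 3, p = 1.000000, fail to reject H0.


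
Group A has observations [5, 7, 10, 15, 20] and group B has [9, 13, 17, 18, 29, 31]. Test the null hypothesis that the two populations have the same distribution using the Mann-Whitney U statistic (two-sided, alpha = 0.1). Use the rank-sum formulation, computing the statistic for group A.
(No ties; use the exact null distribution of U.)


Step 1: Combine and sort all 11 observations; assign midranks.
sorted (value, group): (5,X), (7,X), (9,Y), (10,X), (13,Y), (15,X), (17,Y), (18,Y), (20,X), (29,Y), (31,Y)
ranks: 5->1, 7->2, 9->3, 10->4, 13->5, 15->6, 17->7, 18->8, 20->9, 29->10, 31->11
Step 2: Rank sum for X: R1 = 1 + 2 + 4 + 6 + 9 = 22.
Step 3: U_X = R1 - n1(n1+1)/2 = 22 - 5*6/2 = 22 - 15 = 7.
       U_Y = n1*n2 - U_X = 30 - 7 = 23.
Step 4: No ties, so the exact null distribution of U (based on enumerating the C(11,5) = 462 equally likely rank assignments) gives the two-sided p-value.
Step 5: p-value = 0.177489; compare to alpha = 0.1. fail to reject H0.

U_X = 7, p = 0.177489, fail to reject H0 at alpha = 0.1.


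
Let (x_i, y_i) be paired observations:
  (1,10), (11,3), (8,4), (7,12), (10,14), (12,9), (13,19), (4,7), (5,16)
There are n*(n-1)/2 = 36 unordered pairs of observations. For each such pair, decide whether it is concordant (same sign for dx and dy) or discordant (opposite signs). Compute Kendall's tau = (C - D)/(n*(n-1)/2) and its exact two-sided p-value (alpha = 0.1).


Step 1: Enumerate the 36 unordered pairs (i,j) with i<j and classify each by sign(x_j-x_i) * sign(y_j-y_i).
  (1,2):dx=+10,dy=-7->D; (1,3):dx=+7,dy=-6->D; (1,4):dx=+6,dy=+2->C; (1,5):dx=+9,dy=+4->C
  (1,6):dx=+11,dy=-1->D; (1,7):dx=+12,dy=+9->C; (1,8):dx=+3,dy=-3->D; (1,9):dx=+4,dy=+6->C
  (2,3):dx=-3,dy=+1->D; (2,4):dx=-4,dy=+9->D; (2,5):dx=-1,dy=+11->D; (2,6):dx=+1,dy=+6->C
  (2,7):dx=+2,dy=+16->C; (2,8):dx=-7,dy=+4->D; (2,9):dx=-6,dy=+13->D; (3,4):dx=-1,dy=+8->D
  (3,5):dx=+2,dy=+10->C; (3,6):dx=+4,dy=+5->C; (3,7):dx=+5,dy=+15->C; (3,8):dx=-4,dy=+3->D
  (3,9):dx=-3,dy=+12->D; (4,5):dx=+3,dy=+2->C; (4,6):dx=+5,dy=-3->D; (4,7):dx=+6,dy=+7->C
  (4,8):dx=-3,dy=-5->C; (4,9):dx=-2,dy=+4->D; (5,6):dx=+2,dy=-5->D; (5,7):dx=+3,dy=+5->C
  (5,8):dx=-6,dy=-7->C; (5,9):dx=-5,dy=+2->D; (6,7):dx=+1,dy=+10->C; (6,8):dx=-8,dy=-2->C
  (6,9):dx=-7,dy=+7->D; (7,8):dx=-9,dy=-12->C; (7,9):dx=-8,dy=-3->C; (8,9):dx=+1,dy=+9->C
Step 2: C = 19, D = 17, total pairs = 36.
Step 3: tau = (C - D)/(n(n-1)/2) = (19 - 17)/36 = 0.055556.
Step 4: Exact two-sided p-value (enumerate n! = 362880 permutations of y under H0): p = 0.919455.
Step 5: alpha = 0.1. fail to reject H0.

tau_b = 0.0556 (C=19, D=17), p = 0.919455, fail to reject H0.
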